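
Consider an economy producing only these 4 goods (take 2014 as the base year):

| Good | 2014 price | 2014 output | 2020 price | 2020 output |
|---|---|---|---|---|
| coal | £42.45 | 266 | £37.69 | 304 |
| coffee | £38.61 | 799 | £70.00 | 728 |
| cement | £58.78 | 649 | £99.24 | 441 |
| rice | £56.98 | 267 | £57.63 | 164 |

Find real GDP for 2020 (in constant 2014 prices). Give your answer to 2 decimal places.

£76279.58

Real GDP 2020 = Σ (p_2014 × q_2020) = 42.45·304 + 38.61·728 + 58.78·441 + 56.98·164 = 76279.58.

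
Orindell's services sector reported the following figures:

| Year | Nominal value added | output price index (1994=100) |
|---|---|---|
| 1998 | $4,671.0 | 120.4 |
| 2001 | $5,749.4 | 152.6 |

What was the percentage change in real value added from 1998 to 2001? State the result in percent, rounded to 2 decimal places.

-2.89%

Deflate each year: 1998 → 4671.0/1.204 = 3879.57; 2001 → 5749.4/1.526 = 3767.63.
So real value added changed by 3767.63/3879.57 − 1 = -0.0289, i.e. -2.89%.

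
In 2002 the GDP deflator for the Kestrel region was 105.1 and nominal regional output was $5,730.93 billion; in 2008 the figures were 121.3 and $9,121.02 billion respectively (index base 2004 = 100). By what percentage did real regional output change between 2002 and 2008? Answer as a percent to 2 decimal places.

Real regional output 2002 = 5730.93 / 1.051 = 5452.84.
Real regional output 2008 = 9121.02 / 1.213 = 7519.39.
Real growth = 7519.39 / 5452.84 − 1 = 0.3790.

37.90%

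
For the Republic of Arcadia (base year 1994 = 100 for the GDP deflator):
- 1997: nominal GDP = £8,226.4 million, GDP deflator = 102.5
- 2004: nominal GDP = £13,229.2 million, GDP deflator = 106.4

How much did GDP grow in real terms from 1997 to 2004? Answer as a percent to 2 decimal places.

Deflate each year: 1997 → 8226.4/1.025 = 8025.76; 2004 → 13229.2/1.064 = 12433.46.
So real GDP changed by 12433.46/8025.76 − 1 = 0.5492, i.e. 54.92%.

54.92%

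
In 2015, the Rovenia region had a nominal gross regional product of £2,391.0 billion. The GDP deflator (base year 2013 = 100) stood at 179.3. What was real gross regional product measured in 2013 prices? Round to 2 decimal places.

£1,333.52 billion

Real gross regional product = Nominal / (GDP deflator/100) = 2391.0 / 1.793 = 1333.52.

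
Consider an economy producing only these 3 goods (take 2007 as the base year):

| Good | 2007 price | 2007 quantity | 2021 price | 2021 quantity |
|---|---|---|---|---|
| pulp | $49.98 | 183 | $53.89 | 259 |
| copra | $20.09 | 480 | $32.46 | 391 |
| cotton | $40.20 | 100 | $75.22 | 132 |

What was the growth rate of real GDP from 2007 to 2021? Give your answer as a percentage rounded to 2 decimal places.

14.45%

Real GDP 2007 = Nominal GDP 2007 = 49.98·183 + 20.09·480 + 40.20·100 = 22809.54.
Real GDP 2021 (at 2007 prices) = 49.98·259 + 20.09·391 + 40.20·132 = 26106.41.
Real growth = 26106.41/22809.54 − 1 = 0.1445.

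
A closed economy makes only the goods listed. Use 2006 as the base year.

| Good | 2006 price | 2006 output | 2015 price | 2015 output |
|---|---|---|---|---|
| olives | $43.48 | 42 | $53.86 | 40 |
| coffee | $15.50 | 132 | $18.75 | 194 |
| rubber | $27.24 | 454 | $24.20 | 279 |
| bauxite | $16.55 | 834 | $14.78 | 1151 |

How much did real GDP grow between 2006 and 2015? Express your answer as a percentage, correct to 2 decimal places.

4.51%

Real GDP 2006 = Nominal GDP 2006 = 43.48·42 + 15.50·132 + 27.24·454 + 16.55·834 = 30041.82.
Real GDP 2015 (at 2006 prices) = 43.48·40 + 15.50·194 + 27.24·279 + 16.55·1151 = 31395.21.
Real growth = 31395.21/30041.82 − 1 = 0.0451.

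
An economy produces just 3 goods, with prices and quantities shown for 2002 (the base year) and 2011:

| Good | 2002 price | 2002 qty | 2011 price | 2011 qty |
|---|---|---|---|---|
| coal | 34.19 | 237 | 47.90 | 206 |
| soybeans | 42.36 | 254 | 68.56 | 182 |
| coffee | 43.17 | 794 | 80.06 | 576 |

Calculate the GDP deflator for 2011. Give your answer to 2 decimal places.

Nominal GDP 2011 = 47.90·206 + 68.56·182 + 80.06·576 = 68459.88.
Real GDP 2011 (at 2002 prices) = 34.19·206 + 42.36·182 + 43.17·576 = 39618.58.
Deflator = Nominal/Real × 100 = 68459.88/39618.58 × 100 = 172.797.

172.80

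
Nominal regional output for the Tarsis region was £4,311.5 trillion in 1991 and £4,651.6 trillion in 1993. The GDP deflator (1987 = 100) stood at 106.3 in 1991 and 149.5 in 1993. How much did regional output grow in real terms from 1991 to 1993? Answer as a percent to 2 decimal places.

-23.29%

Deflate each year: 1991 → 4311.5/1.063 = 4055.97; 1993 → 4651.6/1.495 = 3111.44.
So real regional output changed by 3111.44/4055.97 − 1 = -0.2329, i.e. -23.29%.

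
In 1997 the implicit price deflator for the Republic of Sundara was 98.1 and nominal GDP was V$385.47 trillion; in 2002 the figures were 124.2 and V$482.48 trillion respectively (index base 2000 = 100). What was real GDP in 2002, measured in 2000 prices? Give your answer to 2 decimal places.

V$388.47 trillion

Real GDP = Nominal / (implicit price deflator/100) = 482.48 / 1.242 = 388.47.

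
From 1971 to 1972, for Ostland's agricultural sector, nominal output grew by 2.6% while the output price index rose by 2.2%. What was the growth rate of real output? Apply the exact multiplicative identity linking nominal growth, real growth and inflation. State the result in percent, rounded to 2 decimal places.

0.39%

(1 + g_nom) = (1 + g_real)(1 + π), so g_real = 1.0260 / 1.0220 − 1 = 0.00391.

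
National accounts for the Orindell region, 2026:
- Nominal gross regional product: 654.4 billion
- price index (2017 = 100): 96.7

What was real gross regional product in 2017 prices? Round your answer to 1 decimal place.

Real gross regional product = Nominal / (price index/100) = 654.4 / 0.967 = 676.73.

676.7 billion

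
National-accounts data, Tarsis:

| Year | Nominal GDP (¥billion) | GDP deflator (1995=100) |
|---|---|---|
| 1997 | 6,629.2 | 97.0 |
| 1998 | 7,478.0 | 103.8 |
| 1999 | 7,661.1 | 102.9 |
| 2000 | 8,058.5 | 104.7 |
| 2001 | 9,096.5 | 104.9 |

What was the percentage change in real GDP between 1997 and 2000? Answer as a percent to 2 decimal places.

Real GDP 1997 = 6629.2/0.970 = 6834.23.
Real GDP 2000 = 8058.5/1.047 = 7696.75.
Change = 7696.75/6834.23 − 1 = 0.1262.

12.62%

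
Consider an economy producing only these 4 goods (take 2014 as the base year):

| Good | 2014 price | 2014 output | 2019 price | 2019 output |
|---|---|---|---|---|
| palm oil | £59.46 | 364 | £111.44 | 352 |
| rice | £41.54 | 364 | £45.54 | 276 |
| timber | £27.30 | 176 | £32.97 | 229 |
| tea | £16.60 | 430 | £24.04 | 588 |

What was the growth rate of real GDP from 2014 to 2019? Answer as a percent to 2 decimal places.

-0.61%

Real GDP 2014 = Nominal GDP 2014 = 59.46·364 + 41.54·364 + 27.30·176 + 16.60·430 = 48706.80.
Real GDP 2019 (at 2014 prices) = 59.46·352 + 41.54·276 + 27.30·229 + 16.60·588 = 48407.46.
Real growth = 48407.46/48706.80 − 1 = -0.0061.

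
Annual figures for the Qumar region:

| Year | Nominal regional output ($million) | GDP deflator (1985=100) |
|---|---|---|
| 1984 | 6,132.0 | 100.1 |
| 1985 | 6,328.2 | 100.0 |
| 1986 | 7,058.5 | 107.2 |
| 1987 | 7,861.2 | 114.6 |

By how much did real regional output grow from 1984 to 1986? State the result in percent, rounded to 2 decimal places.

Real regional output 1984 = 6132.0/1.001 = 6125.87.
Real regional output 1986 = 7058.5/1.072 = 6584.42.
Change = 6584.42/6125.87 − 1 = 0.0749.

7.49%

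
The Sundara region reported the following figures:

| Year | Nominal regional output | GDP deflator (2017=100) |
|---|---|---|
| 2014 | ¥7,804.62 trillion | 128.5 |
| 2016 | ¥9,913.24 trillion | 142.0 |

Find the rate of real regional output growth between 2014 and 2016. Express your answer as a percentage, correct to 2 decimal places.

14.94%

Deflate each year: 2014 → 7804.62/1.285 = 6073.63; 2016 → 9913.24/1.420 = 6981.15.
So real regional output changed by 6981.15/6073.63 − 1 = 0.1494, i.e. 14.94%.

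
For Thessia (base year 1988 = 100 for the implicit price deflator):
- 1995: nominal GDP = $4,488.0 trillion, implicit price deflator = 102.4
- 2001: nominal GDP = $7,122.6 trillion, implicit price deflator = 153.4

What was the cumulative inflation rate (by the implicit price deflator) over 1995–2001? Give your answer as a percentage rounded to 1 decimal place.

49.8%

Price-level change = 153.4 / 102.4 − 1 = 0.4980.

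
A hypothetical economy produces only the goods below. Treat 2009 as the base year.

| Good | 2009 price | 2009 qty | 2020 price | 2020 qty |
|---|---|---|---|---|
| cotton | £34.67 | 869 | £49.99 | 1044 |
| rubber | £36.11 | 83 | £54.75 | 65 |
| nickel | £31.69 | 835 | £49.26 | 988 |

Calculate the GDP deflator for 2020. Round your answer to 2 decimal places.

Nominal GDP 2020 = 49.99·1044 + 54.75·65 + 49.26·988 = 104417.19.
Real GDP 2020 (at 2009 prices) = 34.67·1044 + 36.11·65 + 31.69·988 = 69852.35.
Deflator = Nominal/Real × 100 = 104417.19/69852.35 × 100 = 149.483.

149.48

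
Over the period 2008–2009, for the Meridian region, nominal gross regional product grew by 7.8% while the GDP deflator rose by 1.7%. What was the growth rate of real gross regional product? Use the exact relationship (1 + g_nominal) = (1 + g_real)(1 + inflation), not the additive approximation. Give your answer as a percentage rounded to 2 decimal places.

6.00%

(1 + g_nom) = (1 + g_real)(1 + π), so g_real = 1.0780 / 1.0170 − 1 = 0.05998.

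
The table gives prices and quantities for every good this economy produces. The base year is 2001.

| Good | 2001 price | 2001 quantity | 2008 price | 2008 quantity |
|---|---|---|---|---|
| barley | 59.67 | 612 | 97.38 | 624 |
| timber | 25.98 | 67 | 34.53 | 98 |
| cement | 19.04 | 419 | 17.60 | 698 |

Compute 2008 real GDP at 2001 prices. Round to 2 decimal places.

53070.04

Real GDP 2008 = Σ (p_2001 × q_2008) = 59.67·624 + 25.98·98 + 19.04·698 = 53070.04.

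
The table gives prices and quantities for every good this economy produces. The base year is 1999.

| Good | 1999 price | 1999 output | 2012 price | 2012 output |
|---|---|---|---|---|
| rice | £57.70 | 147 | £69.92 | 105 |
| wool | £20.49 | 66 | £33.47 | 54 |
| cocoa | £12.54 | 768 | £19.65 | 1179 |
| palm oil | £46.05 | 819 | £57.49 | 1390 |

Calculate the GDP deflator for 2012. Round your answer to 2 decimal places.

130.56

Nominal GDP 2012 = 69.92·105 + 33.47·54 + 19.65·1179 + 57.49·1390 = 112227.43.
Real GDP 2012 (at 1999 prices) = 57.70·105 + 20.49·54 + 12.54·1179 + 46.05·1390 = 85959.12.
Deflator = Nominal/Real × 100 = 112227.43/85959.12 × 100 = 130.559.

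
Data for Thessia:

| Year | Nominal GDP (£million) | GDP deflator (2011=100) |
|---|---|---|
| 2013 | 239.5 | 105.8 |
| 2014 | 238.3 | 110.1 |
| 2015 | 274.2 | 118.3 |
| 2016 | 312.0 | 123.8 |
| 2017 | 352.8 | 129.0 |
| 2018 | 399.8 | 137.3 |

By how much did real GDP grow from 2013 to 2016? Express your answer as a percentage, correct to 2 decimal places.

Real GDP 2013 = 239.5/1.058 = 226.37.
Real GDP 2016 = 312.0/1.238 = 252.02.
Change = 252.02/226.37 − 1 = 0.1133.

11.33%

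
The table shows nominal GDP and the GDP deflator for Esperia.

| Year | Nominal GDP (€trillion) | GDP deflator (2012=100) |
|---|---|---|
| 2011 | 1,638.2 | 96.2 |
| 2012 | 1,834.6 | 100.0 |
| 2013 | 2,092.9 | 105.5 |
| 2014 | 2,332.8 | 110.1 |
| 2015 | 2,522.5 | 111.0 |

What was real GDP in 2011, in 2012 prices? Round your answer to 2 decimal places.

€1,702.91 trillion

Real GDP 2011 = 1638.2 / 0.962 = 1702.91.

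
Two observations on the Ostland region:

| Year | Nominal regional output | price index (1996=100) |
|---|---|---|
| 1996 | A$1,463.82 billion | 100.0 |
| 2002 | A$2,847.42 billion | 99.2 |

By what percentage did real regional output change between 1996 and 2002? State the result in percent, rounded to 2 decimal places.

Real regional output 1996 = 1463.82 / 1.000 = 1463.82.
Real regional output 2002 = 2847.42 / 0.992 = 2870.38.
Real growth = 2870.38 / 1463.82 − 1 = 0.9609.

96.09%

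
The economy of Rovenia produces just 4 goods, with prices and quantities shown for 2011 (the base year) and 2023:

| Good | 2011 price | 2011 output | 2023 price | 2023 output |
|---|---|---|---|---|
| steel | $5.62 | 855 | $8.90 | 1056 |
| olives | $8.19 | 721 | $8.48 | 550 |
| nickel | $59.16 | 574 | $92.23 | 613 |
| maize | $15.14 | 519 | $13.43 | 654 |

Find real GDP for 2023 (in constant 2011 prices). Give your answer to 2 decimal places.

$56605.86

Real GDP 2023 = Σ (p_2011 × q_2023) = 5.62·1056 + 8.19·550 + 59.16·613 + 15.14·654 = 56605.86.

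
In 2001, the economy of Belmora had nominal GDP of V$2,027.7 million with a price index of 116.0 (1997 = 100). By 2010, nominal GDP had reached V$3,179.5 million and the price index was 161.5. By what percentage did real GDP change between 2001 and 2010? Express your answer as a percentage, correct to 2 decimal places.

12.63%

Deflate each year: 2001 → 2027.7/1.160 = 1748.02; 2010 → 3179.5/1.615 = 1968.73.
So real GDP changed by 1968.73/1748.02 − 1 = 0.1263, i.e. 12.63%.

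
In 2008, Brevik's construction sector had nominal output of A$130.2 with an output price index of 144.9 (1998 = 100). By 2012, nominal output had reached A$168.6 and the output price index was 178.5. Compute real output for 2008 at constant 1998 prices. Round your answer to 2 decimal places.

A$89.86

Real output = Nominal / (output price index/100) = 130.2 / 1.449 = 89.86.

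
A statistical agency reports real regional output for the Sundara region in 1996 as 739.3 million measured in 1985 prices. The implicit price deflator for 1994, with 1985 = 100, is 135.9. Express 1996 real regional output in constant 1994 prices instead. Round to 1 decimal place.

1,004.7 million

Real regional output in 1994 prices = Real regional output in 1985 prices × (P_1994/P_1985) = 739.3 × 1.359 = 1004.71.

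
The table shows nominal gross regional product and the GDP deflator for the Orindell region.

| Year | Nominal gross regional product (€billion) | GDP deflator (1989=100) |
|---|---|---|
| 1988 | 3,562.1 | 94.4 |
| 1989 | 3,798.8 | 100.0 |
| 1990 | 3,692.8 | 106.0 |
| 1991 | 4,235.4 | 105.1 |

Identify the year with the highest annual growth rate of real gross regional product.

1991

1989: real = 3798.8/1.000 = 3798.80; growth vs 1988 (3773.41) = 0.67%.
1990: real = 3692.8/1.060 = 3483.77; growth vs 1989 (3798.80) = -8.29%.
1991: real = 4235.4/1.051 = 4029.88; growth vs 1990 (3483.77) = 15.68%.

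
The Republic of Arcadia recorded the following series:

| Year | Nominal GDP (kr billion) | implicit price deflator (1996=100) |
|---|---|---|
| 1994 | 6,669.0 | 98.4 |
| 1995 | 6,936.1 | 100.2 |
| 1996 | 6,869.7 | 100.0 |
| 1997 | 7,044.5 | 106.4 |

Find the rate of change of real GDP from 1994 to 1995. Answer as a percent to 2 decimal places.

2.14%

Real GDP 1994 = 6669.0/0.984 = 6777.44.
Real GDP 1995 = 6936.1/1.002 = 6922.26.
Change = 6922.26/6777.44 − 1 = 0.0214.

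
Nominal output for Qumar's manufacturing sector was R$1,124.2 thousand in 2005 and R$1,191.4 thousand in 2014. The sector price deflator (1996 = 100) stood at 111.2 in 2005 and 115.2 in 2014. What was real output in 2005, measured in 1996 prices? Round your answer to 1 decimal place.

R$1,011.0 thousand

Real output = Nominal / (sector price deflator/100) = 1124.2 / 1.112 = 1010.97.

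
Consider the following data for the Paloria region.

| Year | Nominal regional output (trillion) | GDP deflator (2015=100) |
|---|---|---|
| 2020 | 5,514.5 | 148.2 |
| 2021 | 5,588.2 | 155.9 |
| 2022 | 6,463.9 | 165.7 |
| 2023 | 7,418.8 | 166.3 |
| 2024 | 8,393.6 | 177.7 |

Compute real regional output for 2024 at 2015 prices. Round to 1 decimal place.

4,723.5 trillion

Real regional output 2024 = 8393.6 / 1.777 = 4723.47.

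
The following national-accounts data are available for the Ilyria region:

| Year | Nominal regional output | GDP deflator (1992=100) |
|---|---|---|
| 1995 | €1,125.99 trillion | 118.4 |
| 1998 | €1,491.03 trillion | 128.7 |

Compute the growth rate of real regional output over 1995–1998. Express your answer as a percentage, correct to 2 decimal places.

21.82%

Deflate each year: 1995 → 1125.99/1.184 = 951.01; 1998 → 1491.03/1.287 = 1158.53.
So real regional output changed by 1158.53/951.01 − 1 = 0.2182, i.e. 21.82%.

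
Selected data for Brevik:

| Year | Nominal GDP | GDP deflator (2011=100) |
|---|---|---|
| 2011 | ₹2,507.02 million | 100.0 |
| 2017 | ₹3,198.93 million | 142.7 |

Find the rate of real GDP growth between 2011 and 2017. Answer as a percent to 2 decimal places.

-10.58%

Deflate each year: 2011 → 2507.02/1.000 = 2507.02; 2017 → 3198.93/1.427 = 2241.72.
So real GDP changed by 2241.72/2507.02 − 1 = -0.1058, i.e. -10.58%.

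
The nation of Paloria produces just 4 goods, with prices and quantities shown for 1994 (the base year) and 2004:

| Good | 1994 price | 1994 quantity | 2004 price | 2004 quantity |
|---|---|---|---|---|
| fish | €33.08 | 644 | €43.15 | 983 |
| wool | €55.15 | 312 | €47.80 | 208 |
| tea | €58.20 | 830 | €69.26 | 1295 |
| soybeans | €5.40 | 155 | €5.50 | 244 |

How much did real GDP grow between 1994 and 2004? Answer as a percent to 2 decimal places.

Real GDP 1994 = Nominal GDP 1994 = 33.08·644 + 55.15·312 + 58.20·830 + 5.40·155 = 87653.32.
Real GDP 2004 (at 1994 prices) = 33.08·983 + 55.15·208 + 58.20·1295 + 5.40·244 = 120675.44.
Real growth = 120675.44/87653.32 − 1 = 0.3767.

37.67%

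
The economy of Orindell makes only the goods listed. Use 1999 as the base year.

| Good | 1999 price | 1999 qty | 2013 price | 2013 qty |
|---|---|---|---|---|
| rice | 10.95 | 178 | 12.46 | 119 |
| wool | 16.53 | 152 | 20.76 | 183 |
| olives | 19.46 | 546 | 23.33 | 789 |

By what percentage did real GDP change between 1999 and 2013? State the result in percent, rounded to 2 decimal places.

Real GDP 1999 = Nominal GDP 1999 = 10.95·178 + 16.53·152 + 19.46·546 = 15086.82.
Real GDP 2013 (at 1999 prices) = 10.95·119 + 16.53·183 + 19.46·789 = 19681.98.
Real growth = 19681.98/15086.82 − 1 = 0.3046.

30.46%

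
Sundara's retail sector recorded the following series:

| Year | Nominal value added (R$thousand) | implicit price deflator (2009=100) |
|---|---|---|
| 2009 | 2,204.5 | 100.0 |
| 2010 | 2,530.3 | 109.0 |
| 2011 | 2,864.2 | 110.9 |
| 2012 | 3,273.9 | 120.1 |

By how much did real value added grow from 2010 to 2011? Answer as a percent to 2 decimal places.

11.26%

Real value added 2010 = 2530.3/1.090 = 2321.38.
Real value added 2011 = 2864.2/1.109 = 2582.69.
Change = 2582.69/2321.38 − 1 = 0.1126.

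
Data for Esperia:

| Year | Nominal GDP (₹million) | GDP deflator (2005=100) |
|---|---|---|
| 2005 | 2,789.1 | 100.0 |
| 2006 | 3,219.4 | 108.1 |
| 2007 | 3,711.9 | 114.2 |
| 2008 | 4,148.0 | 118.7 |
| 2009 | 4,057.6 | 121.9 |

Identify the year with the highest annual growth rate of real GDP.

2007

2006: real = 3219.4/1.081 = 2978.17; growth vs 2005 (2789.10) = 6.78%.
2007: real = 3711.9/1.142 = 3250.35; growth vs 2006 (2978.17) = 9.14%.
2008: real = 4148.0/1.187 = 3494.52; growth vs 2007 (3250.35) = 7.51%.
2009: real = 4057.6/1.219 = 3328.63; growth vs 2008 (3494.52) = -4.75%.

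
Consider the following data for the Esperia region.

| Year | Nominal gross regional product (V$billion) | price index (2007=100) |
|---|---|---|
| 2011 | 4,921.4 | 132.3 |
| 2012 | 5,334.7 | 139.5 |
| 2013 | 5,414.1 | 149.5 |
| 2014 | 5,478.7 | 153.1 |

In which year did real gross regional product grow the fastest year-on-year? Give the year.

2012

2012: real = 5334.7/1.395 = 3824.16; growth vs 2011 (3719.88) = 2.80%.
2013: real = 5414.1/1.495 = 3621.47; growth vs 2012 (3824.16) = -5.30%.
2014: real = 5478.7/1.531 = 3578.51; growth vs 2013 (3621.47) = -1.19%.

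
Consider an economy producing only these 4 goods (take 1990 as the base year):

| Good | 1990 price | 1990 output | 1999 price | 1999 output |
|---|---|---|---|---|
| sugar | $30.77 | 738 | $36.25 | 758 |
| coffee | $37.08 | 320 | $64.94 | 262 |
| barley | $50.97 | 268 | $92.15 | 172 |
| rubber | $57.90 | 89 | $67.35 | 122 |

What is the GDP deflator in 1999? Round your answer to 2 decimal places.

Nominal GDP 1999 = 36.25·758 + 64.94·262 + 92.15·172 + 67.35·122 = 68558.28.
Real GDP 1999 (at 1990 prices) = 30.77·758 + 37.08·262 + 50.97·172 + 57.90·122 = 48869.26.
Deflator = Nominal/Real × 100 = 68558.28/48869.26 × 100 = 140.289.

140.29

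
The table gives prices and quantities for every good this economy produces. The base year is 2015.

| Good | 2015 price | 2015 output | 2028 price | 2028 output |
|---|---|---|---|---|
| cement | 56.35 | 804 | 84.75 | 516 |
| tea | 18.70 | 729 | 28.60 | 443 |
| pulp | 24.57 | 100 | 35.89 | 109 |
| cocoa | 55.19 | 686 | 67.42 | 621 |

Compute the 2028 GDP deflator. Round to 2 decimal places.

137.50

Nominal GDP 2028 = 84.75·516 + 28.60·443 + 35.89·109 + 67.42·621 = 102180.63.
Real GDP 2028 (at 2015 prices) = 56.35·516 + 18.70·443 + 24.57·109 + 55.19·621 = 74311.82.
Deflator = Nominal/Real × 100 = 102180.63/74311.82 × 100 = 137.503.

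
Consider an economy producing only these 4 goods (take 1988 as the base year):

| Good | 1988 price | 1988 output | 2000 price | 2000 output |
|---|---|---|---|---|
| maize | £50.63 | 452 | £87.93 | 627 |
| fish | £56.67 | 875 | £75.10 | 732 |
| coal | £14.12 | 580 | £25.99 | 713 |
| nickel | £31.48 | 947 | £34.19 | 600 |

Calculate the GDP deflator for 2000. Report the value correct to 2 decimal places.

145.96

Nominal GDP 2000 = 87.93·627 + 75.10·732 + 25.99·713 + 34.19·600 = 149150.18.
Real GDP 2000 (at 1988 prices) = 50.63·627 + 56.67·732 + 14.12·713 + 31.48·600 = 102183.01.
Deflator = Nominal/Real × 100 = 149150.18/102183.01 × 100 = 145.964.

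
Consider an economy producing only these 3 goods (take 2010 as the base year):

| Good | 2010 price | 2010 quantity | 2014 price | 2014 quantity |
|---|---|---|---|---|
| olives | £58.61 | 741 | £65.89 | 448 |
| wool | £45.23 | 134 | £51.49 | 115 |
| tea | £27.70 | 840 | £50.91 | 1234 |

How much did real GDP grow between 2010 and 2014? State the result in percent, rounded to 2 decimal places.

Real GDP 2010 = Nominal GDP 2010 = 58.61·741 + 45.23·134 + 27.70·840 = 72758.83.
Real GDP 2014 (at 2010 prices) = 58.61·448 + 45.23·115 + 27.70·1234 = 65640.53.
Real growth = 65640.53/72758.83 − 1 = -0.0978.

-9.78%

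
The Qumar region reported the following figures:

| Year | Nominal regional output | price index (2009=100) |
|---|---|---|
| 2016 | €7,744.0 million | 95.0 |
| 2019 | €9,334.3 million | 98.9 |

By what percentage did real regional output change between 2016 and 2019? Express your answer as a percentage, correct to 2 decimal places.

Deflate each year: 2016 → 7744.0/0.950 = 8151.58; 2019 → 9334.3/0.989 = 9438.12.
So real regional output changed by 9438.12/8151.58 − 1 = 0.1578, i.e. 15.78%.

15.78%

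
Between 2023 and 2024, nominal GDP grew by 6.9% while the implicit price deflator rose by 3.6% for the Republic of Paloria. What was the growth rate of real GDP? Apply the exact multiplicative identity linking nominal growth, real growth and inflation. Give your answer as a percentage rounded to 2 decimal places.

(1 + g_nom) = (1 + g_real)(1 + π), so g_real = 1.0690 / 1.0360 − 1 = 0.03185.

3.19%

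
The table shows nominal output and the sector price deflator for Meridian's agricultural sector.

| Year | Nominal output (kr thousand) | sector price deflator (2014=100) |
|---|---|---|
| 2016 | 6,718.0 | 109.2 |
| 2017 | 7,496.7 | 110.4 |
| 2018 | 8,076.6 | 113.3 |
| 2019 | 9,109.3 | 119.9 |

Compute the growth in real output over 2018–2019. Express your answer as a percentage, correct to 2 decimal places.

Real output 2018 = 8076.6/1.133 = 7128.51.
Real output 2019 = 9109.3/1.199 = 7597.41.
Change = 7597.41/7128.51 − 1 = 0.0658.

6.58%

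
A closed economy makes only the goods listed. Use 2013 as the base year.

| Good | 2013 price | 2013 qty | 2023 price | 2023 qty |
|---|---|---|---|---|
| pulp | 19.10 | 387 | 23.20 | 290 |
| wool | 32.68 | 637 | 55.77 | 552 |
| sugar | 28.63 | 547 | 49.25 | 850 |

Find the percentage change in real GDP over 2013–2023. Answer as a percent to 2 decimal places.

Real GDP 2013 = Nominal GDP 2013 = 19.10·387 + 32.68·637 + 28.63·547 = 43869.47.
Real GDP 2023 (at 2013 prices) = 19.10·290 + 32.68·552 + 28.63·850 = 47913.86.
Real growth = 47913.86/43869.47 − 1 = 0.0922.

9.22%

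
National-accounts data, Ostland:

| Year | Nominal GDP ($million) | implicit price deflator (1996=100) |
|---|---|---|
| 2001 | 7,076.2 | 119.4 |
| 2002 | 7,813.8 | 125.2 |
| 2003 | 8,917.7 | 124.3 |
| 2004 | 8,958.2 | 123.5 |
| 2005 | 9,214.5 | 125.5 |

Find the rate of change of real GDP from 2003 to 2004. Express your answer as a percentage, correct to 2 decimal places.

1.10%

Real GDP 2003 = 8917.7/1.243 = 7174.34.
Real GDP 2004 = 8958.2/1.235 = 7253.60.
Change = 7253.60/7174.34 − 1 = 0.0110.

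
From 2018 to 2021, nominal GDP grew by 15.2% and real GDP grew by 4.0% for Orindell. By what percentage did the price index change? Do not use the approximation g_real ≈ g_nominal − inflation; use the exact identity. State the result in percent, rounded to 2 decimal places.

10.77%

(1 + g_nom) = (1 + g_real)(1 + π), so π = 1.1520 / 1.0400 − 1 = 0.10769.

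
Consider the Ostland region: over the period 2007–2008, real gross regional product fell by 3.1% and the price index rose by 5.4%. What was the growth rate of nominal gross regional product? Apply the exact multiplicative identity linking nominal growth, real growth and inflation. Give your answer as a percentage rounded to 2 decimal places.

(1 + g_nom) = (1 + g_real)(1 + π) = 0.9690 × 1.0540 = 1.02133.

2.13%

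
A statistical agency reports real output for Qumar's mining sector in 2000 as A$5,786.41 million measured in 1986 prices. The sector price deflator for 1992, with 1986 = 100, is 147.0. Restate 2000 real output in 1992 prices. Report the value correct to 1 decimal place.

Real output in 1992 prices = Real output in 1986 prices × (P_1992/P_1986) = 5786.41 × 1.470 = 8506.02.

A$8,506.0 million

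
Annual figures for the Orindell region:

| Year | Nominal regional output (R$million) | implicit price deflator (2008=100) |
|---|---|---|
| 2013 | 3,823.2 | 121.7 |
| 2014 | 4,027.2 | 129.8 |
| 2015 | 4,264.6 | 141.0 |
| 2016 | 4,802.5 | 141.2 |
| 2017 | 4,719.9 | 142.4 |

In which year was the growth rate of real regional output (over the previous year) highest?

2014: real = 4027.2/1.298 = 3102.62; growth vs 2013 (3141.50) = -1.24%.
2015: real = 4264.6/1.410 = 3024.54; growth vs 2014 (3102.62) = -2.52%.
2016: real = 4802.5/1.412 = 3401.20; growth vs 2015 (3024.54) = 12.45%.
2017: real = 4719.9/1.424 = 3314.54; growth vs 2016 (3401.20) = -2.55%.

2016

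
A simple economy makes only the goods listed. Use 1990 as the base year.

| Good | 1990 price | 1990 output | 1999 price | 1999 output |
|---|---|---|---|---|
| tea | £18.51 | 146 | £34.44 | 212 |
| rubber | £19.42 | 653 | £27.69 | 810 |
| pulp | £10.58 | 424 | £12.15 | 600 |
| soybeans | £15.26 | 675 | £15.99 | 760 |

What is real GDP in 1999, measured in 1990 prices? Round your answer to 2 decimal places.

Real GDP 1999 = Σ (p_1990 × q_1999) = 18.51·212 + 19.42·810 + 10.58·600 + 15.26·760 = 37599.92.

£37599.92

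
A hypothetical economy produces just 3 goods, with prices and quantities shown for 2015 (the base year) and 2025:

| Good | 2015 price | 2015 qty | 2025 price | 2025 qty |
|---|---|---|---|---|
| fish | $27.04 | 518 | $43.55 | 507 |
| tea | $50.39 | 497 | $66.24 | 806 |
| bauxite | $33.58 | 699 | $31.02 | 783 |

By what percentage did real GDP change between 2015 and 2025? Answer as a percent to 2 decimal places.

28.94%

Real GDP 2015 = Nominal GDP 2015 = 27.04·518 + 50.39·497 + 33.58·699 = 62522.97.
Real GDP 2025 (at 2015 prices) = 27.04·507 + 50.39·806 + 33.58·783 = 80616.76.
Real growth = 80616.76/62522.97 − 1 = 0.2894.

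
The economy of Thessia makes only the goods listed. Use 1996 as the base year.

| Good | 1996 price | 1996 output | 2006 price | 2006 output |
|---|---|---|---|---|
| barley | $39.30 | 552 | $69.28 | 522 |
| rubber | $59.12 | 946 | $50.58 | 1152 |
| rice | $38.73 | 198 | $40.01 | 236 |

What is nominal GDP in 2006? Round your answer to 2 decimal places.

Nominal GDP 2006 = Σ (p_2006 × q_2006) = 69.28·522 + 50.58·1152 + 40.01·236 = 103874.68.

$103874.68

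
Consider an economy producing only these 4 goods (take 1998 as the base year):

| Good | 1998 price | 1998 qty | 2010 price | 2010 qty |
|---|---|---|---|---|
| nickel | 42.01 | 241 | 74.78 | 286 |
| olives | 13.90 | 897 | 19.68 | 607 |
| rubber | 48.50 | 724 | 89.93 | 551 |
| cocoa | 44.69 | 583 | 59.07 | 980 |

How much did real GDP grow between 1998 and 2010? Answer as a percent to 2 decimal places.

Real GDP 1998 = Nominal GDP 1998 = 42.01·241 + 13.90·897 + 48.50·724 + 44.69·583 = 83760.98.
Real GDP 2010 (at 1998 prices) = 42.01·286 + 13.90·607 + 48.50·551 + 44.69·980 = 90971.86.
Real growth = 90971.86/83760.98 − 1 = 0.0861.

8.61%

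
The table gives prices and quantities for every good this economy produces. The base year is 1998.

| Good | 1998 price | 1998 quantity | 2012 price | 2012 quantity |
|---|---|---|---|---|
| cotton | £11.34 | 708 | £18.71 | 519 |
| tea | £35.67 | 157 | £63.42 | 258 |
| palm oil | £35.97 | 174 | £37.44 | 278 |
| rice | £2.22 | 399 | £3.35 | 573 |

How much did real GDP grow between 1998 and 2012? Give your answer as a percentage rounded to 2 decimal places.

Real GDP 1998 = Nominal GDP 1998 = 11.34·708 + 35.67·157 + 35.97·174 + 2.22·399 = 20773.47.
Real GDP 2012 (at 1998 prices) = 11.34·519 + 35.67·258 + 35.97·278 + 2.22·573 = 26360.04.
Real growth = 26360.04/20773.47 − 1 = 0.2689.

26.89%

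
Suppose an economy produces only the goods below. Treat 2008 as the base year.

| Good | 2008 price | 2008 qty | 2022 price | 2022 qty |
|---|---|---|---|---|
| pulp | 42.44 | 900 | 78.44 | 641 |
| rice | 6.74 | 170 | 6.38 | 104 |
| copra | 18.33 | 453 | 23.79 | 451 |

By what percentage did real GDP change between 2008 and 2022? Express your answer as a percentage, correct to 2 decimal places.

Real GDP 2008 = Nominal GDP 2008 = 42.44·900 + 6.74·170 + 18.33·453 = 47645.29.
Real GDP 2022 (at 2008 prices) = 42.44·641 + 6.74·104 + 18.33·451 = 36171.83.
Real growth = 36171.83/47645.29 − 1 = -0.2408.

-24.08%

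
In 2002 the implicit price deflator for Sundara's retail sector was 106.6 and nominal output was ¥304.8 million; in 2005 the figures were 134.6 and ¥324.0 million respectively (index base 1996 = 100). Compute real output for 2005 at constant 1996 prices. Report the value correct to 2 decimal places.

¥240.71 million

Real output = Nominal / (implicit price deflator/100) = 324.0 / 1.346 = 240.71.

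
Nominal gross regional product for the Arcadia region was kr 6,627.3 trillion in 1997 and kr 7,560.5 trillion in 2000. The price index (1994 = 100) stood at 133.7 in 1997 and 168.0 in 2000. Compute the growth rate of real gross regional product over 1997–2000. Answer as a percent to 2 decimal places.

-9.21%

Deflate each year: 1997 → 6627.3/1.337 = 4956.84; 2000 → 7560.5/1.680 = 4500.30.
So real gross regional product changed by 4500.30/4956.84 − 1 = -0.0921, i.e. -9.21%.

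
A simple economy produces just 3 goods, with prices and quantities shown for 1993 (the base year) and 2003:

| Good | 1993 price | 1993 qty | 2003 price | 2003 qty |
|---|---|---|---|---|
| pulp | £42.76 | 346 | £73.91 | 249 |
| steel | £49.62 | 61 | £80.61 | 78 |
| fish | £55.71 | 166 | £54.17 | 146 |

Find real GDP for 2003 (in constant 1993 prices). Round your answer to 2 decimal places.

£22651.26

Real GDP 2003 = Σ (p_1993 × q_2003) = 42.76·249 + 49.62·78 + 55.71·146 = 22651.26.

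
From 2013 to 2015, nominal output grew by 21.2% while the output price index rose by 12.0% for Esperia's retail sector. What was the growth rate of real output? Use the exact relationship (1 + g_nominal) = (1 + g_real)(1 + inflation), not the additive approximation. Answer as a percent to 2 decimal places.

(1 + g_nom) = (1 + g_real)(1 + π), so g_real = 1.2120 / 1.1200 − 1 = 0.08214.

8.21%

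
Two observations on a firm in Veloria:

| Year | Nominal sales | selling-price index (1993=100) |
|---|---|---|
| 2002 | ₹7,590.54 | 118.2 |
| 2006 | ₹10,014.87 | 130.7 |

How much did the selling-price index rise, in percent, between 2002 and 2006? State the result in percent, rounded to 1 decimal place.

10.6%

Price-level change = 130.7 / 118.2 − 1 = 0.1058.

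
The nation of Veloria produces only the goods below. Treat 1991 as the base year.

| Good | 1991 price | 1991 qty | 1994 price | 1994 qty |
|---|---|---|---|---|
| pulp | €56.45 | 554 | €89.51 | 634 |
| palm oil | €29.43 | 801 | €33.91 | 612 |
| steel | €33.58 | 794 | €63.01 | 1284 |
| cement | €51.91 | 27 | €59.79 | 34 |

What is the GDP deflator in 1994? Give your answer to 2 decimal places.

162.58

Nominal GDP 1994 = 89.51·634 + 33.91·612 + 63.01·1284 + 59.79·34 = 160439.96.
Real GDP 1994 (at 1991 prices) = 56.45·634 + 29.43·612 + 33.58·1284 + 51.91·34 = 98682.12.
Deflator = Nominal/Real × 100 = 160439.96/98682.12 × 100 = 162.583.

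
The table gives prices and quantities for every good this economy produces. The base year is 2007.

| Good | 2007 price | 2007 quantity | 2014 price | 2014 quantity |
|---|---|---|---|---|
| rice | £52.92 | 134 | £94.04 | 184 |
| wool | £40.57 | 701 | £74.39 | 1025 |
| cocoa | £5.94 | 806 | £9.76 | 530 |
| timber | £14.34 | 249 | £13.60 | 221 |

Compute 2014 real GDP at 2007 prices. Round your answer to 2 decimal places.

Real GDP 2014 = Σ (p_2007 × q_2014) = 52.92·184 + 40.57·1025 + 5.94·530 + 14.34·221 = 57638.87.

£57638.87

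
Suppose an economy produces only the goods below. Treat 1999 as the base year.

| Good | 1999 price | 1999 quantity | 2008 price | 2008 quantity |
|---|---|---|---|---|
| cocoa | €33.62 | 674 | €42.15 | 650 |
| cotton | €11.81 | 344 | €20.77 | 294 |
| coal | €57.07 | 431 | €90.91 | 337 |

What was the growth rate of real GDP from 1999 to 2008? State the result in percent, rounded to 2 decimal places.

Real GDP 1999 = Nominal GDP 1999 = 33.62·674 + 11.81·344 + 57.07·431 = 51319.69.
Real GDP 2008 (at 1999 prices) = 33.62·650 + 11.81·294 + 57.07·337 = 44557.73.
Real growth = 44557.73/51319.69 − 1 = -0.1318.

-13.18%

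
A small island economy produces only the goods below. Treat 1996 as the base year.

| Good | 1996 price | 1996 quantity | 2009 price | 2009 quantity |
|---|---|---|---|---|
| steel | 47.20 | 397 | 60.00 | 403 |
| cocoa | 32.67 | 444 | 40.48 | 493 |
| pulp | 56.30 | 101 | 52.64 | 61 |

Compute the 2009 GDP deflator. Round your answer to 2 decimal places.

122.78

Nominal GDP 2009 = 60.00·403 + 40.48·493 + 52.64·61 = 47347.68.
Real GDP 2009 (at 1996 prices) = 47.20·403 + 32.67·493 + 56.30·61 = 38562.21.
Deflator = Nominal/Real × 100 = 47347.68/38562.21 × 100 = 122.783.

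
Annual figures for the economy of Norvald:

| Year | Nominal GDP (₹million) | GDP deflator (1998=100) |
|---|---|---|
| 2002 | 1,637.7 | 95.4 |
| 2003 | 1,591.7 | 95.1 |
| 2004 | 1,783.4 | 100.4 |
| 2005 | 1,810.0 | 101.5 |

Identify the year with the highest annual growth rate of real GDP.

2003: real = 1591.7/0.951 = 1673.71; growth vs 2002 (1716.67) = -2.50%.
2004: real = 1783.4/1.004 = 1776.29; growth vs 2003 (1673.71) = 6.13%.
2005: real = 1810.0/1.015 = 1783.25; growth vs 2004 (1776.29) = 0.39%.

2004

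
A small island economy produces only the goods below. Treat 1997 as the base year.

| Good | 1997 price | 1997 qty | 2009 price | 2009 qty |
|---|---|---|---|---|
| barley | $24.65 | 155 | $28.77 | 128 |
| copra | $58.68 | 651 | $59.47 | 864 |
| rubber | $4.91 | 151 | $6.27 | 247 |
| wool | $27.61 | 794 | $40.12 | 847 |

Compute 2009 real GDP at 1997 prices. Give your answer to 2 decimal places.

Real GDP 2009 = Σ (p_1997 × q_2009) = 24.65·128 + 58.68·864 + 4.91·247 + 27.61·847 = 78453.16.

$78453.16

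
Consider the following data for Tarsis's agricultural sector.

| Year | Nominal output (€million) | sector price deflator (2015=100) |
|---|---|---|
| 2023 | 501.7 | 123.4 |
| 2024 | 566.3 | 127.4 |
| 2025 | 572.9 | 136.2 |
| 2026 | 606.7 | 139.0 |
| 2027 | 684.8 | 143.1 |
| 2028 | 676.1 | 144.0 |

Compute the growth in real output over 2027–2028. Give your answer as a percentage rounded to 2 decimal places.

-1.89%

Real output 2027 = 684.8/1.431 = 478.55.
Real output 2028 = 676.1/1.440 = 469.51.
Change = 469.51/478.55 − 1 = -0.0189.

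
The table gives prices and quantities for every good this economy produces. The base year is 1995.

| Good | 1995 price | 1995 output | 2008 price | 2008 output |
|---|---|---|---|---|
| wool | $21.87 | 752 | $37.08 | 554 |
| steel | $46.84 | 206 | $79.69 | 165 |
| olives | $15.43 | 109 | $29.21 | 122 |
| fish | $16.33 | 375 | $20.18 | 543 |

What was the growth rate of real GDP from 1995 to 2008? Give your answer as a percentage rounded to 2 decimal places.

-9.75%

Real GDP 1995 = Nominal GDP 1995 = 21.87·752 + 46.84·206 + 15.43·109 + 16.33·375 = 33900.90.
Real GDP 2008 (at 1995 prices) = 21.87·554 + 46.84·165 + 15.43·122 + 16.33·543 = 30594.23.
Real growth = 30594.23/33900.90 − 1 = -0.0975.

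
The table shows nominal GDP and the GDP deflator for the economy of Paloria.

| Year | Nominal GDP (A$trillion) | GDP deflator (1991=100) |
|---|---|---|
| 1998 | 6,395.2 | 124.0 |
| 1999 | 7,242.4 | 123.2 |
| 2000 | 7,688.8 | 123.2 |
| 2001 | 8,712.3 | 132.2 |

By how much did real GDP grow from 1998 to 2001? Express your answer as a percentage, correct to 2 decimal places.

Real GDP 1998 = 6395.2/1.240 = 5157.42.
Real GDP 2001 = 8712.3/1.322 = 6590.24.
Change = 6590.24/5157.42 − 1 = 0.2778.

27.78%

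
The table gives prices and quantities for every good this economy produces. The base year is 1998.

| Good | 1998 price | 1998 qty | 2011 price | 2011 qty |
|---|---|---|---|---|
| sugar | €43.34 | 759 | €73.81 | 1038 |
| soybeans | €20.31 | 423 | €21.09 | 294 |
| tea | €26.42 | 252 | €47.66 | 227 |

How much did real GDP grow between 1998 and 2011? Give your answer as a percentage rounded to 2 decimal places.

Real GDP 1998 = Nominal GDP 1998 = 43.34·759 + 20.31·423 + 26.42·252 = 48144.03.
Real GDP 2011 (at 1998 prices) = 43.34·1038 + 20.31·294 + 26.42·227 = 56955.40.
Real growth = 56955.40/48144.03 − 1 = 0.1830.

18.30%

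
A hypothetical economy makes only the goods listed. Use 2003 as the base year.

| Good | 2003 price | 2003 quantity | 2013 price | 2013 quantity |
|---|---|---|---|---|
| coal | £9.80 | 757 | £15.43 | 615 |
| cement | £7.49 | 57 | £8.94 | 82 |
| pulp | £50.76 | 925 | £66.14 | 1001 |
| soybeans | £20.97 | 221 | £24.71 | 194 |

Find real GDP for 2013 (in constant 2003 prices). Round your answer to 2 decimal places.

£61520.12

Real GDP 2013 = Σ (p_2003 × q_2013) = 9.80·615 + 7.49·82 + 50.76·1001 + 20.97·194 = 61520.12.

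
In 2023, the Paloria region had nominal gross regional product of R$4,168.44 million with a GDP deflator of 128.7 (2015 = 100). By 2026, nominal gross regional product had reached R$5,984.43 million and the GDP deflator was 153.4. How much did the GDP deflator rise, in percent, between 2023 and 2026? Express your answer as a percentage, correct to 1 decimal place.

19.2%

Price-level change = 153.4 / 128.7 − 1 = 0.1919.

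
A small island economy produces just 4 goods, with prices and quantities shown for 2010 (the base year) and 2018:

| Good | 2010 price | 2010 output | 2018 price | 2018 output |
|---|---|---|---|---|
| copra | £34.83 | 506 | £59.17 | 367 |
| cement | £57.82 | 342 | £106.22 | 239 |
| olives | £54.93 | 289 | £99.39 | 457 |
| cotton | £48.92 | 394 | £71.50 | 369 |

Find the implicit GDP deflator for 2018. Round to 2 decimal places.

170.46

Nominal GDP 2018 = 59.17·367 + 106.22·239 + 99.39·457 + 71.50·369 = 118906.70.
Real GDP 2018 (at 2010 prices) = 34.83·367 + 57.82·239 + 54.93·457 + 48.92·369 = 69756.08.
Deflator = Nominal/Real × 100 = 118906.70/69756.08 × 100 = 170.461.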